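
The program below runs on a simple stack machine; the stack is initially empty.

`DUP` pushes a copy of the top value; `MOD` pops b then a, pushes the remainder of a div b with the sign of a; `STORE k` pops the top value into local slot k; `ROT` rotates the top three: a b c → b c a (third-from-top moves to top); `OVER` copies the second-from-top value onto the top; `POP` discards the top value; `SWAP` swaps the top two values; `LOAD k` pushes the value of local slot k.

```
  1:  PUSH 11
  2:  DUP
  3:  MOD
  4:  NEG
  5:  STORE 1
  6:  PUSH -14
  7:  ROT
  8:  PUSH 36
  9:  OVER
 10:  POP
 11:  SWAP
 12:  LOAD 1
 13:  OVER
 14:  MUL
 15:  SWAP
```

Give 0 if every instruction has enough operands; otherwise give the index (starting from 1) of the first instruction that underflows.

PUSH 11  : [11]
DUP      : [11, 11]
MOD      : [0]
NEG      : [0]
STORE 1  : []
PUSH -14 : [-14]
ROT  — needs 3 operands, stack has 1 → underflow

7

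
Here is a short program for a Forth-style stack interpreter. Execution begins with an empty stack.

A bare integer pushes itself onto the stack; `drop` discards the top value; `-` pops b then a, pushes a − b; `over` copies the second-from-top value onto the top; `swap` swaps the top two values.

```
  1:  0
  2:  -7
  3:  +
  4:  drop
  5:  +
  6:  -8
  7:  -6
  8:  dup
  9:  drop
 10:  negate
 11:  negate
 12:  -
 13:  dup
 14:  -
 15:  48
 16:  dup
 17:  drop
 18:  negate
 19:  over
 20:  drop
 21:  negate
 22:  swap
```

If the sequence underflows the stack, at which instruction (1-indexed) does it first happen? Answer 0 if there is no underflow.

0    → [0]
-7   → [0, -7]
+    → [-7]
drop → []
+  — needs 2 operands, stack has 0 → underflow

5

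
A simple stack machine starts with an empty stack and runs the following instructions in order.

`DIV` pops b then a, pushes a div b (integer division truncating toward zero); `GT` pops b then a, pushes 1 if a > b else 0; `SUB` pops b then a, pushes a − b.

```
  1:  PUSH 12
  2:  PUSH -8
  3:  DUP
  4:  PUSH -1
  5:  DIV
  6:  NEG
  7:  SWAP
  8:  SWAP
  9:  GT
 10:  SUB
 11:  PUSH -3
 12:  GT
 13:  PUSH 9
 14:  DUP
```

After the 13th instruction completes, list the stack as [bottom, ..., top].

[1, 9]

PUSH 12 -> 12
PUSH -8 -> 12 -8
DUP     -> 12 -8 -8
PUSH -1 -> 12 -8 -8 -1
DIV     -> 12 -8 8
NEG     -> 12 -8 -8
SWAP    -> 12 -8 -8
SWAP    -> 12 -8 -8
GT      -> 12 0
SUB     -> 12
PUSH -3 -> 12 -3
GT      -> 1
PUSH 9  -> 1 9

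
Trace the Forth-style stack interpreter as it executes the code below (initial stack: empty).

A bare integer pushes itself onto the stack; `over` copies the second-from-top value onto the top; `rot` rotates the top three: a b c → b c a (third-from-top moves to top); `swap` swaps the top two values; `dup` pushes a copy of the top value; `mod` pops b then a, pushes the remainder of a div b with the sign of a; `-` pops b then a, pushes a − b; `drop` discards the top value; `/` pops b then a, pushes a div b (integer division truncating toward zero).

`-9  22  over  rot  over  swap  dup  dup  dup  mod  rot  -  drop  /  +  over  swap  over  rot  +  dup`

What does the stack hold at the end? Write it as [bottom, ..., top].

-9   → -9
22   → -9 22
over → -9 22 -9
rot  → 22 -9 -9
over → 22 -9 -9 -9
swap → 22 -9 -9 -9
dup  → 22 -9 -9 -9 -9
dup  → 22 -9 -9 -9 -9 -9
dup  → 22 -9 -9 -9 -9 -9 -9
mod  → 22 -9 -9 -9 -9 0
rot  → 22 -9 -9 -9 0 -9
-    → 22 -9 -9 -9 9
drop → 22 -9 -9 -9
/    → 22 -9 1
+    → 22 -8
over → 22 -8 22
swap → 22 22 -8
over → 22 22 -8 22
rot  → 22 -8 22 22
+    → 22 -8 44
dup  → 22 -8 44 44

[22, -8, 44, 44]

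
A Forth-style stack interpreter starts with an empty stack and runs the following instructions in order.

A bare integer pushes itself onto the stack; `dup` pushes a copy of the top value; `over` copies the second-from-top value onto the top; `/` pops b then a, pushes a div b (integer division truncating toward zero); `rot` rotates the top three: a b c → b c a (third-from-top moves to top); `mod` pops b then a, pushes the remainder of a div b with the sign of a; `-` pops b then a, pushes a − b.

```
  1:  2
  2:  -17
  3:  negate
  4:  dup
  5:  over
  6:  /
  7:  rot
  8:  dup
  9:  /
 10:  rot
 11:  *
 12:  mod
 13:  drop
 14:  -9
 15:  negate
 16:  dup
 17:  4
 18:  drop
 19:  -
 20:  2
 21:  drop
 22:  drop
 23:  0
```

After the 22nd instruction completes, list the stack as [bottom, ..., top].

[]

2      → 2
-17    → 2 -17
negate → 2 17
dup    → 2 17 17
over   → 2 17 17 17
/      → 2 17 1
rot    → 17 1 2
dup    → 17 1 2 2
/      → 17 1 1
rot    → 1 1 17
*      → 1 17
mod    → 1
drop   → (empty)
-9     → -9
negate → 9
dup    → 9 9
4      → 9 9 4
drop   → 9 9
-      → 0
2      → 0 2
drop   → 0
drop   → (empty)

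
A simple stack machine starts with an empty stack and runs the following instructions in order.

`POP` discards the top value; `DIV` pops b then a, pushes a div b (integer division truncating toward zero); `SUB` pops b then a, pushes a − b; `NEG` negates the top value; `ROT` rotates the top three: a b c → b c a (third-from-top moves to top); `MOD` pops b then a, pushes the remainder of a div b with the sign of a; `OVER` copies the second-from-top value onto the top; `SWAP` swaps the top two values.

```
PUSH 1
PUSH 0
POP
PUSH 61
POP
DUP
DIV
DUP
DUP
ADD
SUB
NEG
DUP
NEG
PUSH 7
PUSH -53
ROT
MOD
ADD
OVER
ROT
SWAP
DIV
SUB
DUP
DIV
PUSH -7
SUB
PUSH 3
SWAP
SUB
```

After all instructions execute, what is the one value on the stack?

-5

PUSH 1   -> [1]
PUSH 0   -> [1, 0]
POP      -> [1]
PUSH 61  -> [1, 61]
POP      -> [1]
DUP      -> [1, 1]
DIV      -> [1]
DUP      -> [1, 1]
DUP      -> [1, 1, 1]
ADD      -> [1, 2]
SUB      -> [-1]
NEG      -> [1]
DUP      -> [1, 1]
NEG      -> [1, -1]
PUSH 7   -> [1, -1, 7]
PUSH -53 -> [1, -1, 7, -53]
ROT      -> [1, 7, -53, -1]
MOD      -> [1, 7, 0]
ADD      -> [1, 7]
OVER     -> [1, 7, 1]
ROT      -> [7, 1, 1]
SWAP     -> [7, 1, 1]
DIV      -> [7, 1]
SUB      -> [6]
DUP      -> [6, 6]
DIV      -> [1]
PUSH -7  -> [1, -7]
SUB      -> [8]
PUSH 3   -> [8, 3]
SWAP     -> [3, 8]
SUB      -> [-5]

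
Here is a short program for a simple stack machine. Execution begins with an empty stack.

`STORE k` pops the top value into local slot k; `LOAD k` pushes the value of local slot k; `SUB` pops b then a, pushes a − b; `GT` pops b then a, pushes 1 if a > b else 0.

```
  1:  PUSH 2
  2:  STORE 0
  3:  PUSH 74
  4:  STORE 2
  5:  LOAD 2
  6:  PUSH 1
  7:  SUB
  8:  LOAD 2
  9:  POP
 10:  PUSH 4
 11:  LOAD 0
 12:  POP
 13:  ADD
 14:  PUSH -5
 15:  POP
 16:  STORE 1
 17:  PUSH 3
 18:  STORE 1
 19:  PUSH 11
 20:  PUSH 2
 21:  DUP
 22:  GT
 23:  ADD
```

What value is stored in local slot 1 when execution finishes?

PUSH 2   2
STORE 0  (empty)
PUSH 74  74
STORE 2  (empty)
LOAD 2   74
PUSH 1   74 1
SUB      73
LOAD 2   73 74
POP      73
PUSH 4   73 4
LOAD 0   73 4 2
POP      73 4
ADD      77
PUSH -5  77 -5
POP      77
STORE 1  (empty)
PUSH 3   3
STORE 1  (empty)
PUSH 11  11
PUSH 2   11 2
DUP      11 2 2
GT       11 0
ADD      11

3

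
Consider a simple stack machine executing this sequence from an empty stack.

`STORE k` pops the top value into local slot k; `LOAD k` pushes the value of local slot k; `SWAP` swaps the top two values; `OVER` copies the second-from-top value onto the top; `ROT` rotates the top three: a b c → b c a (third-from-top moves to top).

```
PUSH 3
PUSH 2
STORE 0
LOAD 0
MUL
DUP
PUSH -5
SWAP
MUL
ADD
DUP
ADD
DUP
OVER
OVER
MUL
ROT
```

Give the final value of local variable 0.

PUSH 3   [3]
PUSH 2   [3, 2]
STORE 0  [3]
LOAD 0   [3, 2]
MUL      [6]
DUP      [6, 6]
PUSH -5  [6, 6, -5]
SWAP     [6, -5, 6]
MUL      [6, -30]
ADD      [-24]
DUP      [-24, -24]
ADD      [-48]
DUP      [-48, -48]
OVER     [-48, -48, -48]
OVER     [-48, -48, -48, -48]
MUL      [-48, -48, 2304]
ROT      [-48, 2304, -48]

2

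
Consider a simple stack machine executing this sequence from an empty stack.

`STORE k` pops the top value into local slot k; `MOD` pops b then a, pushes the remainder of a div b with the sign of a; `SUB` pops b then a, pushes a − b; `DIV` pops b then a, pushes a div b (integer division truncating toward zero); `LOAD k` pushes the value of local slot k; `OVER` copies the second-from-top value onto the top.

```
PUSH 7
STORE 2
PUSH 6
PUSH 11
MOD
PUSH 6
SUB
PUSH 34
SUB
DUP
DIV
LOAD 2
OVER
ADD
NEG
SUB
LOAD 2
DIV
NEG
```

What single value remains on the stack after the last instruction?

PUSH 7   [7]
STORE 2  []
PUSH 6   [6]
PUSH 11  [6, 11]
MOD      [6]
PUSH 6   [6, 6]
SUB      [0]
PUSH 34  [0, 34]
SUB      [-34]
DUP      [-34, -34]
DIV      [1]
LOAD 2   [1, 7]
OVER     [1, 7, 1]
ADD      [1, 8]
NEG      [1, -8]
SUB      [9]
LOAD 2   [9, 7]
DIV      [1]
NEG      [-1]

-1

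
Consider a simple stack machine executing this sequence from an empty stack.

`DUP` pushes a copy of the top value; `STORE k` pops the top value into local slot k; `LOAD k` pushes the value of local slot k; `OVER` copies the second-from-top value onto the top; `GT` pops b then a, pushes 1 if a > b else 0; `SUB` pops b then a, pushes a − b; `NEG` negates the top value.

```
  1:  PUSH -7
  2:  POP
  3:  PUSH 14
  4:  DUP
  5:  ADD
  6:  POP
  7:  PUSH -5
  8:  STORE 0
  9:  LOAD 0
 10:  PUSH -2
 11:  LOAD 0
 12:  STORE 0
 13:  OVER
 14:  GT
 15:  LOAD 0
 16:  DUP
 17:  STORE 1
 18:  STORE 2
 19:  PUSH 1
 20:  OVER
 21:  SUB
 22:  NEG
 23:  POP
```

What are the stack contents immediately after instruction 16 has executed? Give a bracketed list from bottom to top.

[-5, 1, -5, -5]

PUSH -7 : -7
POP     : (empty)
PUSH 14 : 14
DUP     : 14 14
ADD     : 28
POP     : (empty)
PUSH -5 : -5
STORE 0 : (empty)
LOAD 0  : -5
PUSH -2 : -5 -2
LOAD 0  : -5 -2 -5
STORE 0 : -5 -2
OVER    : -5 -2 -5
GT      : -5 1
LOAD 0  : -5 1 -5
DUP     : -5 1 -5 -5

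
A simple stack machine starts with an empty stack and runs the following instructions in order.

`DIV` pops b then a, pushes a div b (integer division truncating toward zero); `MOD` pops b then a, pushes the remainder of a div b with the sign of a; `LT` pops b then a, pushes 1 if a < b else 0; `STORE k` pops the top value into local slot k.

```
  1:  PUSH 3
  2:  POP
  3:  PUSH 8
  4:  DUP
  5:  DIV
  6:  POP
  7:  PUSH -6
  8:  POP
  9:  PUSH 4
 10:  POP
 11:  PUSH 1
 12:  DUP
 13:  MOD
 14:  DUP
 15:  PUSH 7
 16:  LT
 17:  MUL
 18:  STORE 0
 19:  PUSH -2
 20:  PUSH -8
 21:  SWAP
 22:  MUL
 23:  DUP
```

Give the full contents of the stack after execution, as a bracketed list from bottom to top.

[16, 16]

PUSH 3  → [3]
POP     → []
PUSH 8  → [8]
DUP     → [8, 8]
DIV     → [1]
POP     → []
PUSH -6 → [-6]
POP     → []
PUSH 4  → [4]
POP     → []
PUSH 1  → [1]
DUP     → [1, 1]
MOD     → [0]
DUP     → [0, 0]
PUSH 7  → [0, 0, 7]
LT      → [0, 1]
MUL     → [0]
STORE 0 → []
PUSH -2 → [-2]
PUSH -8 → [-2, -8]
SWAP    → [-8, -2]
MUL     → [16]
DUP     → [16, 16]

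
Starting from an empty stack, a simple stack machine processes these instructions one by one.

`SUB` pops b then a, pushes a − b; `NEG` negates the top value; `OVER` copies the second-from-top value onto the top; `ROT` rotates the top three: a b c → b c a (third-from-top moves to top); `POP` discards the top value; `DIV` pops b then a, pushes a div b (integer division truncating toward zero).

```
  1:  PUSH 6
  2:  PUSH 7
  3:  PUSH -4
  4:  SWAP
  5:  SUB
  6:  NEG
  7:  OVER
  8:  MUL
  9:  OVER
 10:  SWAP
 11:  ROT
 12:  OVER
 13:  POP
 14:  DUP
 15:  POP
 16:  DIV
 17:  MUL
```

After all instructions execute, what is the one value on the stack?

PUSH 6  -> [6]
PUSH 7  -> [6, 7]
PUSH -4 -> [6, 7, -4]
SWAP    -> [6, -4, 7]
SUB     -> [6, -11]
NEG     -> [6, 11]
OVER    -> [6, 11, 6]
MUL     -> [6, 66]
OVER    -> [6, 66, 6]
SWAP    -> [6, 6, 66]
ROT     -> [6, 66, 6]
OVER    -> [6, 66, 6, 66]
POP     -> [6, 66, 6]
DUP     -> [6, 66, 6, 6]
POP     -> [6, 66, 6]
DIV     -> [6, 11]
MUL     -> [66]

66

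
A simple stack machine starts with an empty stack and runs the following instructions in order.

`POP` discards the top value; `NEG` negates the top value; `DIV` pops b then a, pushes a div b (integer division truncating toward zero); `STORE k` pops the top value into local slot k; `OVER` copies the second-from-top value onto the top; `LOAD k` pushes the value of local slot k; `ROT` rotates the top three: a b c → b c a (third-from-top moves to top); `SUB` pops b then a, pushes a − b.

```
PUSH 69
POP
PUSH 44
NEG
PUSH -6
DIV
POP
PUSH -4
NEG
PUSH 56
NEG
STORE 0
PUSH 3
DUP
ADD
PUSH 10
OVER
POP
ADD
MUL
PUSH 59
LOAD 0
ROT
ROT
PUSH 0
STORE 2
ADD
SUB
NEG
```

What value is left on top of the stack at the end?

PUSH 69 : 69
POP     : (empty)
PUSH 44 : 44
NEG     : -44
PUSH -6 : -44 -6
DIV     : 7
POP     : (empty)
PUSH -4 : -4
NEG     : 4
PUSH 56 : 4 56
NEG     : 4 -56
STORE 0 : 4
PUSH 3  : 4 3
DUP     : 4 3 3
ADD     : 4 6
PUSH 10 : 4 6 10
OVER    : 4 6 10 6
POP     : 4 6 10
ADD     : 4 16
MUL     : 64
PUSH 59 : 64 59
LOAD 0  : 64 59 -56
ROT     : 59 -56 64
ROT     : -56 64 59
PUSH 0  : -56 64 59 0
STORE 2 : -56 64 59
ADD     : -56 123
SUB     : -179
NEG     : 179

179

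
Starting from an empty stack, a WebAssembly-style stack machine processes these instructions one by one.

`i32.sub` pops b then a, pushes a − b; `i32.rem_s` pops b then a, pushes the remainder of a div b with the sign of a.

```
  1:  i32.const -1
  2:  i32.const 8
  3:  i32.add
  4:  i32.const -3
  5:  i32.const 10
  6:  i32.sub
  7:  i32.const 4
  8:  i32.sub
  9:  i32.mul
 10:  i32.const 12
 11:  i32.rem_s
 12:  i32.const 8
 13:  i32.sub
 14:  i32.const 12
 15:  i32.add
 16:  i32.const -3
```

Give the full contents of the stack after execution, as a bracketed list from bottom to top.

i32.const -1 → -1
i32.const 8  → -1 8
i32.add      → 7
i32.const -3 → 7 -3
i32.const 10 → 7 -3 10
i32.sub      → 7 -13
i32.const 4  → 7 -13 4
i32.sub      → 7 -17
i32.mul      → -119
i32.const 12 → -119 12
i32.rem_s    → -11
i32.const 8  → -11 8
i32.sub      → -19
i32.const 12 → -19 12
i32.add      → -7
i32.const -3 → -7 -3

[-7, -3]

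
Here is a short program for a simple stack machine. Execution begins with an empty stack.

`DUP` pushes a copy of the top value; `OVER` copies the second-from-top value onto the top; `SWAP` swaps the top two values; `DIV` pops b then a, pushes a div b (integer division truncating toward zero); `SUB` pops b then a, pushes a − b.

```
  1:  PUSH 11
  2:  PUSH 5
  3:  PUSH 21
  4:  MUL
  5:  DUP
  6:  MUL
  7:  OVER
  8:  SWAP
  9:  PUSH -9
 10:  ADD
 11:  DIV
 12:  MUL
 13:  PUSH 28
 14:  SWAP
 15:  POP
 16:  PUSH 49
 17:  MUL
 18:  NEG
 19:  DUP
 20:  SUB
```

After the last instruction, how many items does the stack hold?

1

PUSH 11 → [11]
PUSH 5  → [11, 5]
PUSH 21 → [11, 5, 21]
MUL     → [11, 105]
DUP     → [11, 105, 105]
MUL     → [11, 11025]
OVER    → [11, 11025, 11]
SWAP    → [11, 11, 11025]
PUSH -9 → [11, 11, 11025, -9]
ADD     → [11, 11, 11016]
DIV     → [11, 0]
MUL     → [0]
PUSH 28 → [0, 28]
SWAP    → [28, 0]
POP     → [28]
PUSH 49 → [28, 49]
MUL     → [1372]
NEG     → [-1372]
DUP     → [-1372, -1372]
SUB     → [0]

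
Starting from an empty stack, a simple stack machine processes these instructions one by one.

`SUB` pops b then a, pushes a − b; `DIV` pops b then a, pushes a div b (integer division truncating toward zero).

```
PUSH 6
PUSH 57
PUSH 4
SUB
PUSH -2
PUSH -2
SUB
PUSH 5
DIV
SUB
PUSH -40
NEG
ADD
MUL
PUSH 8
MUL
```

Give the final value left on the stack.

4464

PUSH 6   -> [6]
PUSH 57  -> [6, 57]
PUSH 4   -> [6, 57, 4]
SUB      -> [6, 53]
PUSH -2  -> [6, 53, -2]
PUSH -2  -> [6, 53, -2, -2]
SUB      -> [6, 53, 0]
PUSH 5   -> [6, 53, 0, 5]
DIV      -> [6, 53, 0]
SUB      -> [6, 53]
PUSH -40 -> [6, 53, -40]
NEG      -> [6, 53, 40]
ADD      -> [6, 93]
MUL      -> [558]
PUSH 8   -> [558, 8]
MUL      -> [4464]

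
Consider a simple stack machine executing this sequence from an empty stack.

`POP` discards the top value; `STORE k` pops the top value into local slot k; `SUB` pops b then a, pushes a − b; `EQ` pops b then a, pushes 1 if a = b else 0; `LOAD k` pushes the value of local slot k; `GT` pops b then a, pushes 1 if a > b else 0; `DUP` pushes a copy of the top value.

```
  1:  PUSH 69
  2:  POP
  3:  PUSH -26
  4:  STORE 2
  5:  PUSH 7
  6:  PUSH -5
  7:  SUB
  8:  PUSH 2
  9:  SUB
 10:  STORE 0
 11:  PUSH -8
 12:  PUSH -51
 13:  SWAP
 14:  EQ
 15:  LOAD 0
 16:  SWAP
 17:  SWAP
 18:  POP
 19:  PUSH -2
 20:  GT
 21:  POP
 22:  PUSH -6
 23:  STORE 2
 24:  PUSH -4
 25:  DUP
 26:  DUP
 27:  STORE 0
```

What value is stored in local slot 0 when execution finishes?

PUSH 69  → [69]
POP      → []
PUSH -26 → [-26]
STORE 2  → []
PUSH 7   → [7]
PUSH -5  → [7, -5]
SUB      → [12]
PUSH 2   → [12, 2]
SUB      → [10]
STORE 0  → []
PUSH -8  → [-8]
PUSH -51 → [-8, -51]
SWAP     → [-51, -8]
EQ       → [0]
LOAD 0   → [0, 10]
SWAP     → [10, 0]
SWAP     → [0, 10]
POP      → [0]
PUSH -2  → [0, -2]
GT       → [1]
POP      → []
PUSH -6  → [-6]
STORE 2  → []
PUSH -4  → [-4]
DUP      → [-4, -4]
DUP      → [-4, -4, -4]
STORE 0  → [-4, -4]

-4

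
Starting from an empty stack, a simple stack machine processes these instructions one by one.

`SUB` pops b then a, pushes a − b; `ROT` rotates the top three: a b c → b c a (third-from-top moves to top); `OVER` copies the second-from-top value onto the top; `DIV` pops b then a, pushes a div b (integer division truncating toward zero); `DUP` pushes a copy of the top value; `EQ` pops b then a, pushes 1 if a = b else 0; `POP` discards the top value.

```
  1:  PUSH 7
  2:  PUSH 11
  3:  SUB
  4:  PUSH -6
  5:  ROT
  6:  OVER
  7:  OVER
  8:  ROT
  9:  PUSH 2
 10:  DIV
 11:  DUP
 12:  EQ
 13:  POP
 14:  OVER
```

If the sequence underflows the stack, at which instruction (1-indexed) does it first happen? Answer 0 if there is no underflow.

5

PUSH 7  → 7
PUSH 11 → 7 11
SUB     → -4
PUSH -6 → -4 -6
ROT  — needs 3 operands, stack has 2 → underflow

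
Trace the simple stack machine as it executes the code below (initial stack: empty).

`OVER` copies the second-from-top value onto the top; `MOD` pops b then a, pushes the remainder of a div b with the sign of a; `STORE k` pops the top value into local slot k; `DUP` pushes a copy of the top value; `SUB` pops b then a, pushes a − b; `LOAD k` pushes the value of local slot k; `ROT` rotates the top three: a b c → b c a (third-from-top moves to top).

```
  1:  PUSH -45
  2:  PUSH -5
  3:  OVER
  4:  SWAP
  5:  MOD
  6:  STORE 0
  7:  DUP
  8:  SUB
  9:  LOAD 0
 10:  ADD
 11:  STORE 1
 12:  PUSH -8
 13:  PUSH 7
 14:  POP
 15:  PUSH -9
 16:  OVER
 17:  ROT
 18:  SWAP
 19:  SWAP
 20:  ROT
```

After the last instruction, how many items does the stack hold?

3

PUSH -45 → -45
PUSH -5  → -45 -5
OVER     → -45 -5 -45
SWAP     → -45 -45 -5
MOD      → -45 0
STORE 0  → -45
DUP      → -45 -45
SUB      → 0
LOAD 0   → 0 0
ADD      → 0
STORE 1  → (empty)
PUSH -8  → -8
PUSH 7   → -8 7
POP      → -8
PUSH -9  → -8 -9
OVER     → -8 -9 -8
ROT      → -9 -8 -8
SWAP     → -9 -8 -8
SWAP     → -9 -8 -8
ROT      → -8 -8 -9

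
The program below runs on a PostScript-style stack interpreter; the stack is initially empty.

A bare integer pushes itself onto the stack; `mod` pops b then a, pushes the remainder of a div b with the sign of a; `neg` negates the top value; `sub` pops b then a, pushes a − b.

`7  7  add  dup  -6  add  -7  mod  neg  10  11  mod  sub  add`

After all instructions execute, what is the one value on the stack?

3

7    [7]
7    [7, 7]
add  [14]
dup  [14, 14]
-6   [14, 14, -6]
add  [14, 8]
-7   [14, 8, -7]
mod  [14, 1]
neg  [14, -1]
10   [14, -1, 10]
11   [14, -1, 10, 11]
mod  [14, -1, 10]
sub  [14, -11]
add  [3]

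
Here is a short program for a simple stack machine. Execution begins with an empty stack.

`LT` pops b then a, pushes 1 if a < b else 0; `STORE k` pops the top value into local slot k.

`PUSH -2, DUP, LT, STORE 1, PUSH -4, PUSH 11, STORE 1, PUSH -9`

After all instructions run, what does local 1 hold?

PUSH -2 : -2
DUP     : -2 -2
LT      : 0
STORE 1 : (empty)
PUSH -4 : -4
PUSH 11 : -4 11
STORE 1 : -4
PUSH -9 : -4 -9

11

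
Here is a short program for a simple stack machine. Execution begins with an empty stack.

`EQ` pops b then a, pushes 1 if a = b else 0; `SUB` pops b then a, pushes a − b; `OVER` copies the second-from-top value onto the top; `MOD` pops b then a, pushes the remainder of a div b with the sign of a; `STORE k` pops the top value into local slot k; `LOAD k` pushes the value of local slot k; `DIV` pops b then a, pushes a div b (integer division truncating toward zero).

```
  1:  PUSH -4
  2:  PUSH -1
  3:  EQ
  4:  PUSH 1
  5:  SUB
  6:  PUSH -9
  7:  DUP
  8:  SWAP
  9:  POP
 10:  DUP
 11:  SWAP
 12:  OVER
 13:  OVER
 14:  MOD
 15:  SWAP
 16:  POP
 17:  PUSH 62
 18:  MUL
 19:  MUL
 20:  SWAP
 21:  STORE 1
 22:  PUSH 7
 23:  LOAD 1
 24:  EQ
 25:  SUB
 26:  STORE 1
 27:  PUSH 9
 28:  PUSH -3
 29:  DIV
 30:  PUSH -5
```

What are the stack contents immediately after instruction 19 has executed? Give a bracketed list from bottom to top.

PUSH -4 -> [-4]
PUSH -1 -> [-4, -1]
EQ      -> [0]
PUSH 1  -> [0, 1]
SUB     -> [-1]
PUSH -9 -> [-1, -9]
DUP     -> [-1, -9, -9]
SWAP    -> [-1, -9, -9]
POP     -> [-1, -9]
DUP     -> [-1, -9, -9]
SWAP    -> [-1, -9, -9]
OVER    -> [-1, -9, -9, -9]
OVER    -> [-1, -9, -9, -9, -9]
MOD     -> [-1, -9, -9, 0]
SWAP    -> [-1, -9, 0, -9]
POP     -> [-1, -9, 0]
PUSH 62 -> [-1, -9, 0, 62]
MUL     -> [-1, -9, 0]
MUL     -> [-1, 0]

[-1, 0]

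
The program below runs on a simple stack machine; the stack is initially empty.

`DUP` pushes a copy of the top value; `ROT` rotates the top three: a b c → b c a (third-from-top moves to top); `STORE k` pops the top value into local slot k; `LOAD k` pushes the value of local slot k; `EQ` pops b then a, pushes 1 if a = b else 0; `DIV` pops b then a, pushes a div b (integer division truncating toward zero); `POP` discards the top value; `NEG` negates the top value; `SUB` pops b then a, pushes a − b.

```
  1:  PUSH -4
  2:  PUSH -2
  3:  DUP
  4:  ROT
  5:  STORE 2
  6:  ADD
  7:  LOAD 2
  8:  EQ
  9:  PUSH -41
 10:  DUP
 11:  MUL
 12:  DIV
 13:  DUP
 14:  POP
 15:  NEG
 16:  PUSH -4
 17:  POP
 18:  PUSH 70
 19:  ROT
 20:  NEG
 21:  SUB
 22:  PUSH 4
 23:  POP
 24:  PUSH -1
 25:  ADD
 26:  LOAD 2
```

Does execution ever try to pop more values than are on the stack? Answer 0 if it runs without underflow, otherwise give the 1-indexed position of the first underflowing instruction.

PUSH -4   [-4]
PUSH -2   [-4, -2]
DUP       [-4, -2, -2]
ROT       [-2, -2, -4]
STORE 2   [-2, -2]
ADD       [-4]
LOAD 2    [-4, -4]
EQ        [1]
PUSH -41  [1, -41]
DUP       [1, -41, -41]
MUL       [1, 1681]
DIV       [0]
DUP       [0, 0]
POP       [0]
NEG       [0]
PUSH -4   [0, -4]
POP       [0]
PUSH 70   [0, 70]
ROT  — needs 3 operands, stack has 2 → underflow

19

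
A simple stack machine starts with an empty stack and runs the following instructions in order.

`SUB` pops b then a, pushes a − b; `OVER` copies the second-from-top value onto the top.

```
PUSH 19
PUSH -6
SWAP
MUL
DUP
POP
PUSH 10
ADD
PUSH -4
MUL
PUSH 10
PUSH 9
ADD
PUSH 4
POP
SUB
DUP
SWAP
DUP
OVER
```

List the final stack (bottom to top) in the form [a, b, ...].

PUSH 19 : [19]
PUSH -6 : [19, -6]
SWAP    : [-6, 19]
MUL     : [-114]
DUP     : [-114, -114]
POP     : [-114]
PUSH 10 : [-114, 10]
ADD     : [-104]
PUSH -4 : [-104, -4]
MUL     : [416]
PUSH 10 : [416, 10]
PUSH 9  : [416, 10, 9]
ADD     : [416, 19]
PUSH 4  : [416, 19, 4]
POP     : [416, 19]
SUB     : [397]
DUP     : [397, 397]
SWAP    : [397, 397]
DUP     : [397, 397, 397]
OVER    : [397, 397, 397, 397]

[397, 397, 397, 397]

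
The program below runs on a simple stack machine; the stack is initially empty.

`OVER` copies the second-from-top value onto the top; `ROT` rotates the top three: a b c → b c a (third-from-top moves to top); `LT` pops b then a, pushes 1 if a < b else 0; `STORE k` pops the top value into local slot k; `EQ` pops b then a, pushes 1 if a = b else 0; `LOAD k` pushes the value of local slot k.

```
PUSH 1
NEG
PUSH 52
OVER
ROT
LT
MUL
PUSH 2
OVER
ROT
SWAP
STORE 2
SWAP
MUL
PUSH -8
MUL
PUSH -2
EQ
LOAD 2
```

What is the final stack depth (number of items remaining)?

2

PUSH 1  : 1
NEG     : -1
PUSH 52 : -1 52
OVER    : -1 52 -1
ROT     : 52 -1 -1
LT      : 52 0
MUL     : 0
PUSH 2  : 0 2
OVER    : 0 2 0
ROT     : 2 0 0
SWAP    : 2 0 0
STORE 2 : 2 0
SWAP    : 0 2
MUL     : 0
PUSH -8 : 0 -8
MUL     : 0
PUSH -2 : 0 -2
EQ      : 0
LOAD 2  : 0 0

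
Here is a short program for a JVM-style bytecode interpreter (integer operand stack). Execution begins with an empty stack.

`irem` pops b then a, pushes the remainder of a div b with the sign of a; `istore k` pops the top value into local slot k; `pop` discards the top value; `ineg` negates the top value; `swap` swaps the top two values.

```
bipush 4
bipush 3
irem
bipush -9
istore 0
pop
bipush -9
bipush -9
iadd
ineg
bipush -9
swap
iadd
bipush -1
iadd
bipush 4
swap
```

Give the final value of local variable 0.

bipush 4  → 4
bipush 3  → 4 3
irem      → 1
bipush -9 → 1 -9
istore 0  → 1
pop       → (empty)
bipush -9 → -9
bipush -9 → -9 -9
iadd      → -18
ineg      → 18
bipush -9 → 18 -9
swap      → -9 18
iadd      → 9
bipush -1 → 9 -1
iadd      → 8
bipush 4  → 8 4
swap      → 4 8

-9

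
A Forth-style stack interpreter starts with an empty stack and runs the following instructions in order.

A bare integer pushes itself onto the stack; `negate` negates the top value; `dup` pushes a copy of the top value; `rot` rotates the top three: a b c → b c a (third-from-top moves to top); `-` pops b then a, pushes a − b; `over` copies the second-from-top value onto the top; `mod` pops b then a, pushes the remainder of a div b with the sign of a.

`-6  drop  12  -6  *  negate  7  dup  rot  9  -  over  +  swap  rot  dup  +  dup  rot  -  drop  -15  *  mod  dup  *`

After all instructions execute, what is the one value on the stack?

4900

-6     → [-6]
drop   → []
12     → [12]
-6     → [12, -6]
*      → [-72]
negate → [72]
7      → [72, 7]
dup    → [72, 7, 7]
rot    → [7, 7, 72]
9      → [7, 7, 72, 9]
-      → [7, 7, 63]
over   → [7, 7, 63, 7]
+      → [7, 7, 70]
swap   → [7, 70, 7]
rot    → [70, 7, 7]
dup    → [70, 7, 7, 7]
+      → [70, 7, 14]
dup    → [70, 7, 14, 14]
rot    → [70, 14, 14, 7]
-      → [70, 14, 7]
drop   → [70, 14]
-15    → [70, 14, -15]
*      → [70, -210]
mod    → [70]
dup    → [70, 70]
*      → [4900]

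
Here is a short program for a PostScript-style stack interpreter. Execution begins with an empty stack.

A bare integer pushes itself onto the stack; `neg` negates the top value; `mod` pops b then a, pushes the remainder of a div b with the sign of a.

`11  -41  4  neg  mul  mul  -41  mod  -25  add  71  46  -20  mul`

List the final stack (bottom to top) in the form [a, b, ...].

[-25, 71, -920]

11  → [11]
-41 → [11, -41]
4   → [11, -41, 4]
neg → [11, -41, -4]
mul → [11, 164]
mul → [1804]
-41 → [1804, -41]
mod → [0]
-25 → [0, -25]
add → [-25]
71  → [-25, 71]
46  → [-25, 71, 46]
-20 → [-25, 71, 46, -20]
mul → [-25, 71, -920]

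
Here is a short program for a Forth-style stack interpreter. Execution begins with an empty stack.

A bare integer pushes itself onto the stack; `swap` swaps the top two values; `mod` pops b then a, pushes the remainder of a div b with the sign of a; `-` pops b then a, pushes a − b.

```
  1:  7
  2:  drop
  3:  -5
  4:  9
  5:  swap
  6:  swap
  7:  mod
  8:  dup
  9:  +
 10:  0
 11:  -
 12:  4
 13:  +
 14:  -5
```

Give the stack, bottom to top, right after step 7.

[-5]

7     [7]
drop  []
-5    [-5]
9     [-5, 9]
swap  [9, -5]
swap  [-5, 9]
mod   [-5]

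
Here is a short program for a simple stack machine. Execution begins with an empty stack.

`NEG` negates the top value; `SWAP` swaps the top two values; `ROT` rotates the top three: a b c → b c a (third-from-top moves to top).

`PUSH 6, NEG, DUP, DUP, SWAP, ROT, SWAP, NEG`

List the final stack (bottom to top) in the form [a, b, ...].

PUSH 6 : 6
NEG    : -6
DUP    : -6 -6
DUP    : -6 -6 -6
SWAP   : -6 -6 -6
ROT    : -6 -6 -6
SWAP   : -6 -6 -6
NEG    : -6 -6 6

[-6, -6, 6]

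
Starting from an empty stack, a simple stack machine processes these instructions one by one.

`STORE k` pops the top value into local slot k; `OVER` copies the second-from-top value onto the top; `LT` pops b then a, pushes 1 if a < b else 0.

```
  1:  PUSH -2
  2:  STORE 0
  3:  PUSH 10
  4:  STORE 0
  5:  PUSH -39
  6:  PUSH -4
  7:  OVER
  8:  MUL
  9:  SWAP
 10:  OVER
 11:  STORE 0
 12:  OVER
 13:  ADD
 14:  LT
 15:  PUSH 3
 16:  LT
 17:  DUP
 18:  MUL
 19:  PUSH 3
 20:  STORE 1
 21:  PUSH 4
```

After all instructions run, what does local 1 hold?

PUSH -2   [-2]
STORE 0   []
PUSH 10   [10]
STORE 0   []
PUSH -39  [-39]
PUSH -4   [-39, -4]
OVER      [-39, -4, -39]
MUL       [-39, 156]
SWAP      [156, -39]
OVER      [156, -39, 156]
STORE 0   [156, -39]
OVER      [156, -39, 156]
ADD       [156, 117]
LT        [0]
PUSH 3    [0, 3]
LT        [1]
DUP       [1, 1]
MUL       [1]
PUSH 3    [1, 3]
STORE 1   [1]
PUSH 4    [1, 4]

3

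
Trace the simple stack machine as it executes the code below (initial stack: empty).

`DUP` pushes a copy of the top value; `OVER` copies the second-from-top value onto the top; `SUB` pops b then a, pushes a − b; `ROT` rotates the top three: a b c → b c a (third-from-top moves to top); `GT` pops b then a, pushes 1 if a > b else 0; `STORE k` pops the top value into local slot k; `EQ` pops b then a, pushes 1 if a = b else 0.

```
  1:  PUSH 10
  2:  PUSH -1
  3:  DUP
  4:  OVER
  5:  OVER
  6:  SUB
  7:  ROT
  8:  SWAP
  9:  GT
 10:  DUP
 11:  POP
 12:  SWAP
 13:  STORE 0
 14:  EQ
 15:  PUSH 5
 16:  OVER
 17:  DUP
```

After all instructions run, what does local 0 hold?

PUSH 10  10
PUSH -1  10 -1
DUP      10 -1 -1
OVER     10 -1 -1 -1
OVER     10 -1 -1 -1 -1
SUB      10 -1 -1 0
ROT      10 -1 0 -1
SWAP     10 -1 -1 0
GT       10 -1 0
DUP      10 -1 0 0
POP      10 -1 0
SWAP     10 0 -1
STORE 0  10 0
EQ       0
PUSH 5   0 5
OVER     0 5 0
DUP      0 5 0 0

-1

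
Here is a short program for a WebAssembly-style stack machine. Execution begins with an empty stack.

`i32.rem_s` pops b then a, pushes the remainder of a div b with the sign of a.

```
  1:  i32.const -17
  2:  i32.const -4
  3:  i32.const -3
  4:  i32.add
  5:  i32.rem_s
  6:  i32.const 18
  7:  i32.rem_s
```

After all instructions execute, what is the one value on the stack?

-3

i32.const -17 : [-17]
i32.const -4  : [-17, -4]
i32.const -3  : [-17, -4, -3]
i32.add       : [-17, -7]
i32.rem_s     : [-3]
i32.const 18  : [-3, 18]
i32.rem_s     : [-3]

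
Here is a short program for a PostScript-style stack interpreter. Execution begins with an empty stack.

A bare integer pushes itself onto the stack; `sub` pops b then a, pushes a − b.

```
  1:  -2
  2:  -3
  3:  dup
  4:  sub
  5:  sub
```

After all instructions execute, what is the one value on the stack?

-2

-2  → [-2]
-3  → [-2, -3]
dup → [-2, -3, -3]
sub → [-2, 0]
sub → [-2]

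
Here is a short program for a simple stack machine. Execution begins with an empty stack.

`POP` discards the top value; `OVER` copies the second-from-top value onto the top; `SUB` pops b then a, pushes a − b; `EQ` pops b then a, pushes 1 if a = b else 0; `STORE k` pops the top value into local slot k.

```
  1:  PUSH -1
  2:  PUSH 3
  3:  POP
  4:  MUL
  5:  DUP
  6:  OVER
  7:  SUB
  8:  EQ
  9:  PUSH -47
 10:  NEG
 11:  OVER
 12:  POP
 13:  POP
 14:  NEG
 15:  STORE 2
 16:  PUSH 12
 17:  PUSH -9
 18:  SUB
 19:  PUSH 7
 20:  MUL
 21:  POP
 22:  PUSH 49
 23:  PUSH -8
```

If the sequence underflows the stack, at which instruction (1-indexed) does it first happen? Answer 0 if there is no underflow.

PUSH -1 -> [-1]
PUSH 3  -> [-1, 3]
POP     -> [-1]
MUL  — needs 2 operands, stack has 1 → underflow

4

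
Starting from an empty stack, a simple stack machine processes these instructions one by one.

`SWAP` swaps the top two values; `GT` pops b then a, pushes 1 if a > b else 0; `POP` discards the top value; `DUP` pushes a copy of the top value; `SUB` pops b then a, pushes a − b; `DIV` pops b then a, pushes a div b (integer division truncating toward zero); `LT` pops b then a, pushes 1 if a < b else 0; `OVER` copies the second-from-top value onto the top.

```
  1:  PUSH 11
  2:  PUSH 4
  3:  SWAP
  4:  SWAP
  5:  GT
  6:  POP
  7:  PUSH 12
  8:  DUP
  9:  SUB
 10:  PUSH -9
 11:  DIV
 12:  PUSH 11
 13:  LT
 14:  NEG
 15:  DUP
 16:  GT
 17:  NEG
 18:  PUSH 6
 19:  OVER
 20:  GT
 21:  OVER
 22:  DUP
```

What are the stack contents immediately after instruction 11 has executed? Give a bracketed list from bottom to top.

[0]

PUSH 11 → 11
PUSH 4  → 11 4
SWAP    → 4 11
SWAP    → 11 4
GT      → 1
POP     → (empty)
PUSH 12 → 12
DUP     → 12 12
SUB     → 0
PUSH -9 → 0 -9
DIV     → 0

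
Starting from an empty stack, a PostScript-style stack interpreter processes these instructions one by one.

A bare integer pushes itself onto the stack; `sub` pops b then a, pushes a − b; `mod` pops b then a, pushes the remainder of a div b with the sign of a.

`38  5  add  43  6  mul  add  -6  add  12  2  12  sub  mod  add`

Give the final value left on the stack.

297

38  : 38
5   : 38 5
add : 43
43  : 43 43
6   : 43 43 6
mul : 43 258
add : 301
-6  : 301 -6
add : 295
12  : 295 12
2   : 295 12 2
12  : 295 12 2 12
sub : 295 12 -10
mod : 295 2
add : 297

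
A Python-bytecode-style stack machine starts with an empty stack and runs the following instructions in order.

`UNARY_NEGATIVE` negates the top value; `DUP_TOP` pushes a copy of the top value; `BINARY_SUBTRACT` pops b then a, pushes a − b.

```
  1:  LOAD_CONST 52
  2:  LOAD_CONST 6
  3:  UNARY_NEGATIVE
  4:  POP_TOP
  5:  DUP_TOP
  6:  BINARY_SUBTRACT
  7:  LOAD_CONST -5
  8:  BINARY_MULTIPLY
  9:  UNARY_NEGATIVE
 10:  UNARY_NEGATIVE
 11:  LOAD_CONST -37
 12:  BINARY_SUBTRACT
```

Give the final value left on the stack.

37

LOAD_CONST 52   : 52
LOAD_CONST 6    : 52 6
UNARY_NEGATIVE  : 52 -6
POP_TOP         : 52
DUP_TOP         : 52 52
BINARY_SUBTRACT : 0
LOAD_CONST -5   : 0 -5
BINARY_MULTIPLY : 0
UNARY_NEGATIVE  : 0
UNARY_NEGATIVE  : 0
LOAD_CONST -37  : 0 -37
BINARY_SUBTRACT : 37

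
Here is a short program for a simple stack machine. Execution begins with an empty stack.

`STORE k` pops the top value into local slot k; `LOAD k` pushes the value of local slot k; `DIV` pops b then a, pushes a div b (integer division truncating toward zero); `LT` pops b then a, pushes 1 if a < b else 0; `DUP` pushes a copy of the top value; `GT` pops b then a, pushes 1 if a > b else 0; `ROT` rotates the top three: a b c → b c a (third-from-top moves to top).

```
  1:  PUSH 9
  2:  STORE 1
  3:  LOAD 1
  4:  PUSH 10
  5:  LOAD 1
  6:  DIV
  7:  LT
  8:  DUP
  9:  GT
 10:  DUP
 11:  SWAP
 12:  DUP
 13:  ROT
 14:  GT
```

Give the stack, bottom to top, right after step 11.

PUSH 9  : 9
STORE 1 : (empty)
LOAD 1  : 9
PUSH 10 : 9 10
LOAD 1  : 9 10 9
DIV     : 9 1
LT      : 0
DUP     : 0 0
GT      : 0
DUP     : 0 0
SWAP    : 0 0

[0, 0]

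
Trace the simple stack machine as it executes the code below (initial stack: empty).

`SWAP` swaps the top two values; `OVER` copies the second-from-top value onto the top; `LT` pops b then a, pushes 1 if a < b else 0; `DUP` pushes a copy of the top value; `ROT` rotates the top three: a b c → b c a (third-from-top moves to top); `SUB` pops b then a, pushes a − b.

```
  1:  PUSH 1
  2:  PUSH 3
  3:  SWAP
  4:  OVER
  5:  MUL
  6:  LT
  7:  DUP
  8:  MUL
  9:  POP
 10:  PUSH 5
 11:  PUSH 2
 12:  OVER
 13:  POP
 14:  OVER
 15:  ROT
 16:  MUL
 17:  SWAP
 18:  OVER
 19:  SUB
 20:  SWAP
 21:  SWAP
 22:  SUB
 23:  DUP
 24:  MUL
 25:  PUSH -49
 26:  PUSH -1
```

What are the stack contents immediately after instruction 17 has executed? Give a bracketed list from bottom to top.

PUSH 1 -> [1]
PUSH 3 -> [1, 3]
SWAP   -> [3, 1]
OVER   -> [3, 1, 3]
MUL    -> [3, 3]
LT     -> [0]
DUP    -> [0, 0]
MUL    -> [0]
POP    -> []
PUSH 5 -> [5]
PUSH 2 -> [5, 2]
OVER   -> [5, 2, 5]
POP    -> [5, 2]
OVER   -> [5, 2, 5]
ROT    -> [2, 5, 5]
MUL    -> [2, 25]
SWAP   -> [25, 2]

[25, 2]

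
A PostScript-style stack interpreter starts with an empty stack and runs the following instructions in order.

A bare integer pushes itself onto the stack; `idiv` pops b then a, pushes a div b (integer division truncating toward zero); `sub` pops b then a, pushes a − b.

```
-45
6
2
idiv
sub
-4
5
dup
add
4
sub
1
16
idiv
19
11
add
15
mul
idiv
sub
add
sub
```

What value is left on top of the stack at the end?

-50

-45  : [-45]
6    : [-45, 6]
2    : [-45, 6, 2]
idiv : [-45, 3]
sub  : [-48]
-4   : [-48, -4]
5    : [-48, -4, 5]
dup  : [-48, -4, 5, 5]
add  : [-48, -4, 10]
4    : [-48, -4, 10, 4]
sub  : [-48, -4, 6]
1    : [-48, -4, 6, 1]
16   : [-48, -4, 6, 1, 16]
idiv : [-48, -4, 6, 0]
19   : [-48, -4, 6, 0, 19]
11   : [-48, -4, 6, 0, 19, 11]
add  : [-48, -4, 6, 0, 30]
15   : [-48, -4, 6, 0, 30, 15]
mul  : [-48, -4, 6, 0, 450]
idiv : [-48, -4, 6, 0]
sub  : [-48, -4, 6]
add  : [-48, 2]
sub  : [-50]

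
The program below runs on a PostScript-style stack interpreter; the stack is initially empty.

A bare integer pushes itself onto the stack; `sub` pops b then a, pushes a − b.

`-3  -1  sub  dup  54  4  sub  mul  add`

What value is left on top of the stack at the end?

-102

-3  : [-3]
-1  : [-3, -1]
sub : [-2]
dup : [-2, -2]
54  : [-2, -2, 54]
4   : [-2, -2, 54, 4]
sub : [-2, -2, 50]
mul : [-2, -100]
add : [-102]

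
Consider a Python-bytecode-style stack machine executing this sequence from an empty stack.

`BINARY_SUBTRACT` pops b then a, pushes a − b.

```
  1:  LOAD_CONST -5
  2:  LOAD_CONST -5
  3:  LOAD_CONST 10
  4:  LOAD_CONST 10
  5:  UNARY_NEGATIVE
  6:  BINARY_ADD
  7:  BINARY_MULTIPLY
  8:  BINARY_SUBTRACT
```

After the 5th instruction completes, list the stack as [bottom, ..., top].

[-5, -5, 10, -10]

LOAD_CONST -5  → -5
LOAD_CONST -5  → -5 -5
LOAD_CONST 10  → -5 -5 10
LOAD_CONST 10  → -5 -5 10 10
UNARY_NEGATIVE → -5 -5 10 -10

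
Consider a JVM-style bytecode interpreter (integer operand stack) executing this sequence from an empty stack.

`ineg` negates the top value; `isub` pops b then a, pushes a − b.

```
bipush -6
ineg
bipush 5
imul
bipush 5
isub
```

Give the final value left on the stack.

bipush -6 → [-6]
ineg      → [6]
bipush 5  → [6, 5]
imul      → [30]
bipush 5  → [30, 5]
isub      → [25]

25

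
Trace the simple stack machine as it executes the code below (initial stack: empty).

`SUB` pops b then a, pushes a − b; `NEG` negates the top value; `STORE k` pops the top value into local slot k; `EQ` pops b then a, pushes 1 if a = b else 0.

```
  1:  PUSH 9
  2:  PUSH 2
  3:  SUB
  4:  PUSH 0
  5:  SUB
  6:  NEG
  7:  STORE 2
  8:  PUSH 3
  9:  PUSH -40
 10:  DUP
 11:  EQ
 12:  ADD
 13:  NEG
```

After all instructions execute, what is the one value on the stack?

-4

PUSH 9   : [9]
PUSH 2   : [9, 2]
SUB      : [7]
PUSH 0   : [7, 0]
SUB      : [7]
NEG      : [-7]
STORE 2  : []
PUSH 3   : [3]
PUSH -40 : [3, -40]
DUP      : [3, -40, -40]
EQ       : [3, 1]
ADD      : [4]
NEG      : [-4]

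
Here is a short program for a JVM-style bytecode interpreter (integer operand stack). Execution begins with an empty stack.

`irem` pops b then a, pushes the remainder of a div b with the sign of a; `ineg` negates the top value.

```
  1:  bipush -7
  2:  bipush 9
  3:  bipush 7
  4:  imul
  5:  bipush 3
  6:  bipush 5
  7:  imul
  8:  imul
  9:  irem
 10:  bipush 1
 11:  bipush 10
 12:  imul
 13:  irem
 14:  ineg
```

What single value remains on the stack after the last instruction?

bipush -7  -7
bipush 9   -7 9
bipush 7   -7 9 7
imul       -7 63
bipush 3   -7 63 3
bipush 5   -7 63 3 5
imul       -7 63 15
imul       -7 945
irem       -7
bipush 1   -7 1
bipush 10  -7 1 10
imul       -7 10
irem       -7
ineg       7

7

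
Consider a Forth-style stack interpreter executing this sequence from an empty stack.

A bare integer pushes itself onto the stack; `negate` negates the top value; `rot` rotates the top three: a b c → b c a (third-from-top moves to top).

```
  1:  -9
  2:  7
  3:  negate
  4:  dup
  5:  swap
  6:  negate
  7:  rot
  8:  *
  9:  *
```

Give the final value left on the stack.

441

-9      -9
7       -9 7
negate  -9 -7
dup     -9 -7 -7
swap    -9 -7 -7
negate  -9 -7 7
rot     -7 7 -9
*       -7 -63
*       441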